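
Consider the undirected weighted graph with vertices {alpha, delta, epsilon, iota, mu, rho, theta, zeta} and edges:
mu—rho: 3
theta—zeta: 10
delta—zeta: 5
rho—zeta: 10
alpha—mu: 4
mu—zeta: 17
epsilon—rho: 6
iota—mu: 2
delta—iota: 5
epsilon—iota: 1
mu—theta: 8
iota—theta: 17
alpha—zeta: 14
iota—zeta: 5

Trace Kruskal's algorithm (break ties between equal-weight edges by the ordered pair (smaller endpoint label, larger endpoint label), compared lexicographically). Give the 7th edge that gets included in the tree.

mu-theta

Sort edges by weight, then run Kruskal:
epsilon—iota (1): add — endpoints in different components.
iota—mu (2): add — endpoints in different components.
mu—rho (3): add — endpoints in different components.
alpha—mu (4): add — endpoints in different components.
delta—iota (5): add — endpoints in different components.
delta—zeta (5): add — endpoints in different components.
iota—zeta (5): skip — iota and zeta already connected.
epsilon—rho (6): skip — rho and epsilon already connected.
mu—theta (8): add — endpoints in different components.
The 7th edge added is mu—theta.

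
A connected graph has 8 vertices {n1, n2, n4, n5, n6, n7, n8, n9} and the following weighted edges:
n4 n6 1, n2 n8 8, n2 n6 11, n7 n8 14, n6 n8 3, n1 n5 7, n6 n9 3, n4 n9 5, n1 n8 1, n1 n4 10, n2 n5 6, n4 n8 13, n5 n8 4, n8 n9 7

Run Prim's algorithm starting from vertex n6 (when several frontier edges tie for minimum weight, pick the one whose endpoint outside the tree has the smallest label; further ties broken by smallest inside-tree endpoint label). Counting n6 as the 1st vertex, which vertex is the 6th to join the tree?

n5

Grow the tree from n6 using Prim:
Step 1: cheapest edge leaving the tree is n4 n6 (1); add n4.
Step 2: cheapest edge leaving the tree is n6 n8 (3); add n8.
Step 3: cheapest edge leaving the tree is n1 n8 (1); add n1.
Step 4: cheapest edge leaving the tree is n6 n9 (3); add n9.
Step 5: cheapest edge leaving the tree is n5 n8 (4); add n5.
Step 6: cheapest edge leaving the tree is n2 n5 (6); add n2.
Step 7: cheapest edge leaving the tree is n7 n8 (14); add n7.
Vertex order: n6, n4, n8, n1, n9, n5, n2, n7. The 6th vertex is n5.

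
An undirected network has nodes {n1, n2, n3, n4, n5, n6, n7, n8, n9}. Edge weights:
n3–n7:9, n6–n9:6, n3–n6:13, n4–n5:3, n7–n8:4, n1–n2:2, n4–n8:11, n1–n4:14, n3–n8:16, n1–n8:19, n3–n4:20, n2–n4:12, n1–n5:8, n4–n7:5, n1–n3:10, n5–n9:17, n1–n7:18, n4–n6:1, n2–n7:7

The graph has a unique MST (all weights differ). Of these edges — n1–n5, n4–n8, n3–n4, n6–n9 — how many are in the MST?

1

Sort edges by weight, then run Kruskal:
n4–n6 (1): add — endpoints in different components.
n1–n2 (2): add — endpoints in different components.
n4–n5 (3): add — endpoints in different components.
n7–n8 (4): add — endpoints in different components.
n4–n7 (5): add — endpoints in different components.
n6–n9 (6): add — endpoints in different components.
n2–n7 (7): add — endpoints in different components.
n1–n5 (8): skip — n1 and n5 already connected.
n3–n7 (9): add — endpoints in different components.
MST edge set: {n4–n6, n1–n2, n4–n5, n7–n8, n4–n7, n6–n9, n2–n7, n3–n7}.
Of the listed edges, {n6–n9} are in the MST → 1.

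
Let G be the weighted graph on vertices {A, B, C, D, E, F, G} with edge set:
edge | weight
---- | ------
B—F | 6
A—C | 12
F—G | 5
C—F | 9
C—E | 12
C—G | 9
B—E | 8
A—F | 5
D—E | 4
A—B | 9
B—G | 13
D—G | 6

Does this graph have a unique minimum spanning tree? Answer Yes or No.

No

Kruskal: consider edges lightest-first.
D—E (4): add — endpoints in different components.
A—F (5): add — endpoints in different components.
F—G (5): add — endpoints in different components.
B—F (6): add — endpoints in different components.
D—G (6): add — endpoints in different components.
B—E (8): skip — B and E already connected.
A—B (9): skip — A and B already connected.
C—F (9): add — endpoints in different components.
Non-tree edge C—G has weight 9, equal to the heaviest edge on its tree cycle — swapping gives another MST of the same weight. Not unique.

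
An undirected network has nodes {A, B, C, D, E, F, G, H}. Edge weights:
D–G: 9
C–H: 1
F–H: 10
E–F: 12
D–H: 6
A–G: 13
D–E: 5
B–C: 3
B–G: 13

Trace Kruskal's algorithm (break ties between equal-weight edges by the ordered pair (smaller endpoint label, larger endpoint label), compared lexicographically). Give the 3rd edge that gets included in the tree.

Kruskal: consider edges lightest-first.
C–H (1): add — endpoints in different components.
B–C (3): add — endpoints in different components.
D–E (5): add — endpoints in different components.
D–H (6): add — endpoints in different components.
D–G (9): add — endpoints in different components.
F–H (10): add — endpoints in different components.
E–F (12): skip — E and F already connected.
A–G (13): add — endpoints in different components.
The 3rd edge added is D–E.

D-E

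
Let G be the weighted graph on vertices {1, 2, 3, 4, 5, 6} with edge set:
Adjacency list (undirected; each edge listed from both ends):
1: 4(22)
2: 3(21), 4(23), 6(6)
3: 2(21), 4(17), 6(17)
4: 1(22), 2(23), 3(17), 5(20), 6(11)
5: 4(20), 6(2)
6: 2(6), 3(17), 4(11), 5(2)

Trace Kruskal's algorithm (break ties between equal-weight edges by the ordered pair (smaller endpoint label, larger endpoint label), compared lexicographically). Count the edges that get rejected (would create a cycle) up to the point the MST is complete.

3

Kruskal's algorithm — process edges by increasing weight (ties by edge label):
5 6 (2): add — endpoints in different components.
2 6 (6): add — endpoints in different components.
4 6 (11): add — endpoints in different components.
3 4 (17): add — endpoints in different components.
3 6 (17): skip — 3 and 6 already connected.
4 5 (20): skip — 4 and 5 already connected.
2 3 (21): skip — 2 and 3 already connected.
1 4 (22): add — endpoints in different components.
Edges rejected before the tree was complete: 3.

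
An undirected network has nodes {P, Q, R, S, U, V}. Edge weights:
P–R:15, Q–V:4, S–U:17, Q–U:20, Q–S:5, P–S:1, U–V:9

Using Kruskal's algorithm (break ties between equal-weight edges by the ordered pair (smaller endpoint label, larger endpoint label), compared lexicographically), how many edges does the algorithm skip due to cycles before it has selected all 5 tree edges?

Sort edges by weight, then run Kruskal:
P–S (1): add. Components now {U} {R} {V} {P,S} {Q}
Q–V (4): add. Components now {U} {R} {Q,V} {P,S}
Q–S (5): add. Components now {U} {R} {P,Q,S,V}
U–V (9): add. Components now {P,Q,S,U,V} {R}
P–R (15): add. Components now {P,Q,R,S,U,V}
Edges rejected before the tree was complete: 0.

0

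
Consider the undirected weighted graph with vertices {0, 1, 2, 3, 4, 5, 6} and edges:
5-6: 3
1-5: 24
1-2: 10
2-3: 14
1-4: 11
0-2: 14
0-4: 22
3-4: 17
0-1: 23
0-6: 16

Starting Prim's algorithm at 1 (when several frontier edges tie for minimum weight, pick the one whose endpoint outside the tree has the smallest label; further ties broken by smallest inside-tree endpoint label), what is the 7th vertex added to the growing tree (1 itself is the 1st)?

Prim, starting at 1.
Step 1: cheapest edge leaving the tree is 1-2 (10); add 2.
Step 2: cheapest edge leaving the tree is 1-4 (11); add 4.
Step 3: cheapest edge leaving the tree is 0-2 (14); add 0.
Step 4: cheapest edge leaving the tree is 2-3 (14); add 3.
Step 5: cheapest edge leaving the tree is 0-6 (16); add 6.
Step 6: cheapest edge leaving the tree is 5-6 (3); add 5.
Vertex order: 1, 2, 4, 0, 3, 6, 5. The 7th vertex is 5.

5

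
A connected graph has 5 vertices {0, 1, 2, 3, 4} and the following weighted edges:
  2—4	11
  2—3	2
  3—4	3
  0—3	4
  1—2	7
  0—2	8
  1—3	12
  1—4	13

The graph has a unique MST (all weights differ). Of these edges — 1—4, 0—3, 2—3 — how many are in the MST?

Sort edges by weight, then run Kruskal:
2—3 (2): add — endpoints in different components.
3—4 (3): add — endpoints in different components.
0—3 (4): add — endpoints in different components.
1—2 (7): add — endpoints in different components.
MST edge set: {2—3, 3—4, 0—3, 1—2}.
Of the listed edges, {0—3, 2—3} are in the MST → 2.

2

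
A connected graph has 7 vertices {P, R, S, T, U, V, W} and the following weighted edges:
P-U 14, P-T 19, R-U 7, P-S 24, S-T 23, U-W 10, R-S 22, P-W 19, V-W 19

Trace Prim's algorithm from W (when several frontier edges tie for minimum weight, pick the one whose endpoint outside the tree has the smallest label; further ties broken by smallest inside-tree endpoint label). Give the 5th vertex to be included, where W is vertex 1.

T

Prim's algorithm from W:
Step 1: frontier [U-W 10, P-W 19, V-W 19] → take U-W (10); add U.
Step 2: frontier [R-U 7, P-U 14, P-W 19, V-W 19] → take R-U (7); add R.
Step 3: frontier [R-S 22, P-U 14, P-W 19, V-W 19] → take P-U (14); add P.
Step 4: frontier [P-T 19, P-S 24, R-S 22, V-W 19] → take P-T (19); add T.
Step 5: frontier [P-S 24, R-S 22, S-T 23, V-W 19] → take V-W (19); add V.
Step 6: frontier [P-S 24, R-S 22, S-T 23] → take R-S (22); add S.
Vertex order: W, U, R, P, T, V, S. The 5th vertex is T.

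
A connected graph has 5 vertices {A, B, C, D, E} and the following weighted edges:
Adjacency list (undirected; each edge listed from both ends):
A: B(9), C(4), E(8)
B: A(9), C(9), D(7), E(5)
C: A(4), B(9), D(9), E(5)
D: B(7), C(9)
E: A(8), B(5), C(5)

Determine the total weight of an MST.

Prim, starting at B.
Step 1: frontier [B–E 5, B–D 7, A–B 9, B–C 9] → take B–E (5); add E.
Step 2: frontier [B–D 7, A–B 9, B–C 9, C–E 5, A–E 8] → take C–E (5); add C.
Step 3: frontier [B–D 7, A–B 9, A–C 4, C–D 9, A–E 8] → take A–C (4); add A.
Step 4: frontier [B–D 7, C–D 9] → take B–D (7); add D.
MST edges: B–E, C–E, A–C, B–D; total weight 5+5+4+7 = 21.

21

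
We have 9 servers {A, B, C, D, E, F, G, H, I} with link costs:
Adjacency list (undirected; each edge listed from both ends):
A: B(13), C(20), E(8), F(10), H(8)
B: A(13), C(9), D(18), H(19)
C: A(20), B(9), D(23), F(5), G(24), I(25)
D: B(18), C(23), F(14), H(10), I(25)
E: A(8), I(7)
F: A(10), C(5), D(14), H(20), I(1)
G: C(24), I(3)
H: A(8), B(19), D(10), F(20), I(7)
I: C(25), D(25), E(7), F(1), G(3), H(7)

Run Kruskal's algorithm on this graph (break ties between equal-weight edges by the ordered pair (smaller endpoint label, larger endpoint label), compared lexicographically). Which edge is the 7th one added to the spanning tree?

B-C

Kruskal: consider edges lightest-first.
F—I (1): add — endpoints in different components.
G—I (3): add — endpoints in different components.
C—F (5): add — endpoints in different components.
E—I (7): add — endpoints in different components.
H—I (7): add — endpoints in different components.
A—E (8): add — endpoints in different components.
A—H (8): skip — A and H already connected.
B—C (9): add — endpoints in different components.
A—F (10): skip — A and F already connected.
D—H (10): add — endpoints in different components.
The 7th edge added is B—C.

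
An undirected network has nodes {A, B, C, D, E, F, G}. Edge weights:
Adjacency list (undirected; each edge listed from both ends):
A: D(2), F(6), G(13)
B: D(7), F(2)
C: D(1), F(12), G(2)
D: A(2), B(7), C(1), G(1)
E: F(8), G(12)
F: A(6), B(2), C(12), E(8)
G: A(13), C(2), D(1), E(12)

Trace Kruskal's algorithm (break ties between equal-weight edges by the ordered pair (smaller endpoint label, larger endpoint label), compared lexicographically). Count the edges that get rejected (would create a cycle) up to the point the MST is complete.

2

Sort edges by weight, then run Kruskal:
C-D (1): add — endpoints in different components.
D-G (1): add — endpoints in different components.
A-D (2): add — endpoints in different components.
B-F (2): add — endpoints in different components.
C-G (2): skip — C and G already connected.
A-F (6): add — endpoints in different components.
B-D (7): skip — B and D already connected.
E-F (8): add — endpoints in different components.
Edges rejected before the tree was complete: 2.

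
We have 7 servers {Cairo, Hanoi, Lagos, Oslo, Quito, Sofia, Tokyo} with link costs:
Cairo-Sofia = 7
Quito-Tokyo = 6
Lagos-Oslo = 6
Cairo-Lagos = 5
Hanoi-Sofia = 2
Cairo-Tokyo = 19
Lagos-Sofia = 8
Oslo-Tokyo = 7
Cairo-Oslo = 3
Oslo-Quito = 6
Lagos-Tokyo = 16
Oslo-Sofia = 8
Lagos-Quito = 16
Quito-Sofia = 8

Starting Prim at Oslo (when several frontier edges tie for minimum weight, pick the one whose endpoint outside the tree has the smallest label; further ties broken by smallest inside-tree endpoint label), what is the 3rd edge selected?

Grow the tree from Oslo using Prim:
Step 1: frontier [Cairo-Oslo 3, Lagos-Oslo 6, Oslo-Quito 6, Oslo-Tokyo 7, Oslo-Sofia 8] → take Cairo-Oslo (3); add Cairo.
Step 2: frontier [Cairo-Lagos 5, Cairo-Sofia 7, Cairo-Tokyo 19, Lagos-Oslo 6, Oslo-Quito 6, Oslo-Tokyo 7, Oslo-Sofia 8] → take Cairo-Lagos (5); add Lagos.
Step 3: frontier [Cairo-Sofia 7, Cairo-Tokyo 19, Lagos-Sofia 8, Lagos-Quito 16, Lagos-Tokyo 16, Oslo-Quito 6, Oslo-Tokyo 7, Oslo-Sofia 8] → take Oslo-Quito (6); add Quito.
Step 4: frontier [Cairo-Sofia 7, Cairo-Tokyo 19, Lagos-Sofia 8, Lagos-Tokyo 16, Oslo-Tokyo 7, Oslo-Sofia 8, Quito-Tokyo 6, Quito-Sofia 8] → take Quito-Tokyo (6); add Tokyo.
Step 5: frontier [Cairo-Sofia 7, Lagos-Sofia 8, Oslo-Sofia 8, Quito-Sofia 8] → take Cairo-Sofia (7); add Sofia.
Step 6: frontier [Hanoi-Sofia 2] → take Hanoi-Sofia (2); add Hanoi.
The 3rd edge added is Oslo-Quito.

Oslo-Quito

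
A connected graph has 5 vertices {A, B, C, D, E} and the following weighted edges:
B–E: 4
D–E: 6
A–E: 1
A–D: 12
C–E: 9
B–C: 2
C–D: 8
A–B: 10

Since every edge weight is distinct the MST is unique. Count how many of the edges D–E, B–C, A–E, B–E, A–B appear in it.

4

Kruskal's algorithm — process edges by increasing weight (ties by edge label):
A–E (1): add — endpoints in different components.
B–C (2): add — endpoints in different components.
B–E (4): add — endpoints in different components.
D–E (6): add — endpoints in different components.
MST edge set: {A–E, B–C, B–E, D–E}.
Of the listed edges, {D–E, B–C, A–E, B–E} are in the MST → 4.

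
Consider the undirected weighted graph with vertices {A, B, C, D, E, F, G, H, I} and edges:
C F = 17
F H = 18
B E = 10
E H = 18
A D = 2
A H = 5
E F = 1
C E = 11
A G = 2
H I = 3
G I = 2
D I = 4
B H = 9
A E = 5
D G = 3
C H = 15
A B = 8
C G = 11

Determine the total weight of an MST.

34

Prim, starting at C.
Step 1: cheapest edge leaving the tree is C E (11); add E.
Step 2: cheapest edge leaving the tree is E F (1); add F.
Step 3: cheapest edge leaving the tree is A E (5); add A.
Step 4: cheapest edge leaving the tree is A D (2); add D.
Step 5: cheapest edge leaving the tree is A G (2); add G.
Step 6: cheapest edge leaving the tree is G I (2); add I.
Step 7: cheapest edge leaving the tree is H I (3); add H.
Step 8: cheapest edge leaving the tree is A B (8); add B.
MST edges: C E, E F, A E, A D, A G, G I, H I, A B; total weight 11+1+5+2+2+2+3+8 = 34.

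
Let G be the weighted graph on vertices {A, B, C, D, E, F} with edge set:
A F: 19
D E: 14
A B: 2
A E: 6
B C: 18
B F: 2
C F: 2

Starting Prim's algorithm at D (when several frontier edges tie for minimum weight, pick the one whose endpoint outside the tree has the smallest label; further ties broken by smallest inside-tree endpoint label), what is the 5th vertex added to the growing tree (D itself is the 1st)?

Prim's algorithm from D:
Step 1: frontier [D E 14] → take D E (14); add E.
Step 2: frontier [A E 6] → take A E (6); add A.
Step 3: frontier [A B 2, A F 19] → take A B (2); add B.
Step 4: frontier [A F 19, B F 2, B C 18] → take B F (2); add F.
Step 5: frontier [B C 18, C F 2] → take C F (2); add C.
Vertex order: D, E, A, B, F, C. The 5th vertex is F.

F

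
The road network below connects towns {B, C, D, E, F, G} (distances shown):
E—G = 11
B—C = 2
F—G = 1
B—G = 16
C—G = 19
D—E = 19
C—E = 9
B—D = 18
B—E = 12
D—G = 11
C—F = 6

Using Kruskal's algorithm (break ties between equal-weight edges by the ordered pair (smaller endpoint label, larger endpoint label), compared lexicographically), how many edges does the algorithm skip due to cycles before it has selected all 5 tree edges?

0

Kruskal's algorithm — process edges by increasing weight (ties by edge label):
F—G (1): add. Components now {B} {C} {D} {E} {F,G}
B—C (2): add. Components now {B,C} {D} {E} {F,G}
C—F (6): add. Components now {B,C,F,G} {D} {E}
C—E (9): add. Components now {B,C,E,F,G} {D}
D—G (11): add. Components now {B,C,D,E,F,G}
Edges rejected before the tree was complete: 0.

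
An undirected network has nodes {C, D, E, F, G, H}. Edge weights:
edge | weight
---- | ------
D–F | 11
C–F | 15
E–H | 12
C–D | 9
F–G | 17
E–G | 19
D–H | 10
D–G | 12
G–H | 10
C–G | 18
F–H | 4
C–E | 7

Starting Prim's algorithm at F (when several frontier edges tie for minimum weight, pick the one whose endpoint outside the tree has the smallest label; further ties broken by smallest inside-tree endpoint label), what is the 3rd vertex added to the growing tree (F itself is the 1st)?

D

Prim, starting at F.
Step 1: frontier [F–H 4, D–F 11, C–F 15, F–G 17] → take F–H (4); add H.
Step 2: frontier [D–F 11, C–F 15, F–G 17, D–H 10, G–H 10, E–H 12] → take D–H (10); add D.
Step 3: frontier [C–D 9, D–G 12, C–F 15, F–G 17, G–H 10, E–H 12] → take C–D (9); add C.
Step 4: frontier [C–E 7, C–G 18, D–G 12, F–G 17, G–H 10, E–H 12] → take C–E (7); add E.
Step 5: frontier [C–G 18, D–G 12, E–G 19, F–G 17, G–H 10] → take G–H (10); add G.
Vertex order: F, H, D, C, E, G. The 3rd vertex is D.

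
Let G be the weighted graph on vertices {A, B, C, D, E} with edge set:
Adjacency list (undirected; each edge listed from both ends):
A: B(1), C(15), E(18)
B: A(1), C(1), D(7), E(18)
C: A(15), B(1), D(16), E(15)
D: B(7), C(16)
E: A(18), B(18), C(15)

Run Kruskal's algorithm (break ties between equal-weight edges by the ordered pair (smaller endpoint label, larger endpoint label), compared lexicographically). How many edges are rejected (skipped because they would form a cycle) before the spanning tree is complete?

1

Kruskal's algorithm — process edges by increasing weight (ties by edge label):
A–B (1): add. Components now {A,B} {C} {D} {E}
B–C (1): add. Components now {A,B,C} {D} {E}
B–D (7): add. Components now {A,B,C,D} {E}
A–C (15): skip — A and C already connected.
C–E (15): add. Components now {A,B,C,D,E}
Edges rejected before the tree was complete: 1.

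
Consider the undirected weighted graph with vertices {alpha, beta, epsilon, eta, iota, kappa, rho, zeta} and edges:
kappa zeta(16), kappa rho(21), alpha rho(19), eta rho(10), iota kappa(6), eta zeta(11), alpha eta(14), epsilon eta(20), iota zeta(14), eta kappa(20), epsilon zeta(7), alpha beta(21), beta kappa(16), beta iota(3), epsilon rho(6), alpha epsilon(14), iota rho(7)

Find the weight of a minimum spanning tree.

53

Grow the tree from iota using Prim:
Step 1: cheapest edge leaving the tree is beta iota (3); add beta.
Step 2: cheapest edge leaving the tree is iota kappa (6); add kappa.
Step 3: cheapest edge leaving the tree is iota rho (7); add rho.
Step 4: cheapest edge leaving the tree is epsilon rho (6); add epsilon.
Step 5: cheapest edge leaving the tree is epsilon zeta (7); add zeta.
Step 6: cheapest edge leaving the tree is eta rho (10); add eta.
Step 7: cheapest edge leaving the tree is alpha epsilon (14); add alpha.
MST edges: beta iota, iota kappa, iota rho, epsilon rho, epsilon zeta, eta rho, alpha epsilon; total weight 3+6+7+6+7+10+14 = 53.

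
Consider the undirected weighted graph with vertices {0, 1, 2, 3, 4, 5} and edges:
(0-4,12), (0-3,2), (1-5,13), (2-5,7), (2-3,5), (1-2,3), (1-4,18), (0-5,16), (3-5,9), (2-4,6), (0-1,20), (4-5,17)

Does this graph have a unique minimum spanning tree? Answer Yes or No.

Yes

Kruskal: consider edges lightest-first.
0-3 (2): add. Components now {0,3} {1} {2} {4} {5}
1-2 (3): add. Components now {0,3} {1,2} {4} {5}
2-3 (5): add. Components now {0,1,2,3} {4} {5}
2-4 (6): add. Components now {0,1,2,3,4} {5}
2-5 (7): add. Components now {0,1,2,3,4,5}
Every non-tree edge has weight strictly greater than the heaviest edge on the tree path between its endpoints, so the MST is unique.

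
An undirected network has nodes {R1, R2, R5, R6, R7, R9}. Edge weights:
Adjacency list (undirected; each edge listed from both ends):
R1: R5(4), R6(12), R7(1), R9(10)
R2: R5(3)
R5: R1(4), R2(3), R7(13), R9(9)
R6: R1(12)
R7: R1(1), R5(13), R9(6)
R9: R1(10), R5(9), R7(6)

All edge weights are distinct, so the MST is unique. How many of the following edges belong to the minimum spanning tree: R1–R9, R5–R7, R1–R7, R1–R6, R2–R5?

3

Kruskal's algorithm — process edges by increasing weight (ties by edge label):
R1–R7 (1): add. Components now {R9} {R2} {R5} {R6} {R1,R7}
R2–R5 (3): add. Components now {R9} {R2,R5} {R6} {R1,R7}
R1–R5 (4): add. Components now {R9} {R1,R2,R5,R7} {R6}
R7–R9 (6): add. Components now {R1,R2,R5,R7,R9} {R6}
R5–R9 (9): skip — R9 and R5 already connected.
R1–R9 (10): skip — R9 and R1 already connected.
R1–R6 (12): add. Components now {R1,R2,R5,R6,R7,R9}
MST edge set: {R1–R7, R2–R5, R1–R5, R7–R9, R1–R6}.
Of the listed edges, {R1–R7, R1–R6, R2–R5} are in the MST → 3.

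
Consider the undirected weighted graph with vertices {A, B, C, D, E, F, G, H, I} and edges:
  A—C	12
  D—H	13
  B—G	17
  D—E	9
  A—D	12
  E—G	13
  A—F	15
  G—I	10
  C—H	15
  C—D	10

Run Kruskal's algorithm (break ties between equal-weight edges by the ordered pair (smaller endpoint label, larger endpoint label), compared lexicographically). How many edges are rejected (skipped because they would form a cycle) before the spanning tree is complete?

Kruskal's algorithm — process edges by increasing weight (ties by edge label):
D—E (9): add — endpoints in different components.
C—D (10): add — endpoints in different components.
G—I (10): add — endpoints in different components.
A—C (12): add — endpoints in different components.
A—D (12): skip — A and D already connected.
D—H (13): add — endpoints in different components.
E—G (13): add — endpoints in different components.
A—F (15): add — endpoints in different components.
C—H (15): skip — C and H already connected.
B—G (17): add — endpoints in different components.
Edges rejected before the tree was complete: 2.

2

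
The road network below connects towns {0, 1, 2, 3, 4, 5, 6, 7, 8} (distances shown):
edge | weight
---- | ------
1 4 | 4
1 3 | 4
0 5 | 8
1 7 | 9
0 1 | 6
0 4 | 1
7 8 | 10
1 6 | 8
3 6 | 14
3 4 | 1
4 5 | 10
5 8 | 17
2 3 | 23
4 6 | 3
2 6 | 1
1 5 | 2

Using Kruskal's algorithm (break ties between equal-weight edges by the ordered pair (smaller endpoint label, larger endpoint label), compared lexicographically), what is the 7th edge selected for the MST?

1-7

Kruskal: consider edges lightest-first.
0 4 (1): add — endpoints in different components.
2 6 (1): add — endpoints in different components.
3 4 (1): add — endpoints in different components.
1 5 (2): add — endpoints in different components.
4 6 (3): add — endpoints in different components.
1 3 (4): add — endpoints in different components.
1 4 (4): skip — 1 and 4 already connected.
0 1 (6): skip — 0 and 1 already connected.
0 5 (8): skip — 0 and 5 already connected.
1 6 (8): skip — 1 and 6 already connected.
1 7 (9): add — endpoints in different components.
4 5 (10): skip — 4 and 5 already connected.
7 8 (10): add — endpoints in different components.
The 7th edge added is 1 7.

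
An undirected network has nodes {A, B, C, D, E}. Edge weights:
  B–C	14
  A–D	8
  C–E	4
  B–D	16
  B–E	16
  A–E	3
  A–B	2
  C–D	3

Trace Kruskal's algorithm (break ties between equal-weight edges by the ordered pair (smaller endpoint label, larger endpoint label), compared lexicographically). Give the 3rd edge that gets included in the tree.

C-D

Kruskal's algorithm — process edges by increasing weight (ties by edge label):
A–B (2): add — endpoints in different components.
A–E (3): add — endpoints in different components.
C–D (3): add — endpoints in different components.
C–E (4): add — endpoints in different components.
The 3rd edge added is C–D.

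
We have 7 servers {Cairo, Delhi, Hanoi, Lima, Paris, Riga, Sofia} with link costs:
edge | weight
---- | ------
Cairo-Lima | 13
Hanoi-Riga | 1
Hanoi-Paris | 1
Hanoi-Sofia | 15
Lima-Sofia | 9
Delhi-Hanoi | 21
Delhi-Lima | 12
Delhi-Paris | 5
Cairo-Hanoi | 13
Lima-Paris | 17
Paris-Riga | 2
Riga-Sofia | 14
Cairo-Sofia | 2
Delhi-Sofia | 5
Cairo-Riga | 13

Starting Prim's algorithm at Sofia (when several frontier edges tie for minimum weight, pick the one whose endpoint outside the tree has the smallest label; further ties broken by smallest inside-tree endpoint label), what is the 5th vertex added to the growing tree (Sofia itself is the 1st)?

Grow the tree from Sofia using Prim:
Step 1: cheapest edge leaving the tree is Cairo-Sofia (2); add Cairo.
Step 2: cheapest edge leaving the tree is Delhi-Sofia (5); add Delhi.
Step 3: cheapest edge leaving the tree is Delhi-Paris (5); add Paris.
Step 4: cheapest edge leaving the tree is Hanoi-Paris (1); add Hanoi.
Step 5: cheapest edge leaving the tree is Hanoi-Riga (1); add Riga.
Step 6: cheapest edge leaving the tree is Lima-Sofia (9); add Lima.
Vertex order: Sofia, Cairo, Delhi, Paris, Hanoi, Riga, Lima. The 5th vertex is Hanoi.

Hanoi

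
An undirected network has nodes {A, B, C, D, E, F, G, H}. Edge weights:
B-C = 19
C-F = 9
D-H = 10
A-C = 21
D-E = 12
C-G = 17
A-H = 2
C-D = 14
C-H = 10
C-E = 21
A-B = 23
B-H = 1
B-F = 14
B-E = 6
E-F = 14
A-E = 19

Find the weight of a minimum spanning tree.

Kruskal: consider edges lightest-first.
B-H (1): add — endpoints in different components.
A-H (2): add — endpoints in different components.
B-E (6): add — endpoints in different components.
C-F (9): add — endpoints in different components.
C-H (10): add — endpoints in different components.
D-H (10): add — endpoints in different components.
D-E (12): skip — D and E already connected.
B-F (14): skip — B and F already connected.
C-D (14): skip — C and D already connected.
E-F (14): skip — E and F already connected.
C-G (17): add — endpoints in different components.
MST edges: B-H, A-H, B-E, C-F, C-H, D-H, C-G; total weight 1+2+6+9+10+10+17 = 55.

55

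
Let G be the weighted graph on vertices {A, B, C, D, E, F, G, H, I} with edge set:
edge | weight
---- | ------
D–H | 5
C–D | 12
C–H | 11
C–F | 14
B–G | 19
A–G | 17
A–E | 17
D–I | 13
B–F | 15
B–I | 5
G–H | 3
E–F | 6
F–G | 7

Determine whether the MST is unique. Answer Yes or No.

Sort edges by weight, then run Kruskal:
G–H (3): add — endpoints in different components.
B–I (5): add — endpoints in different components.
D–H (5): add — endpoints in different components.
E–F (6): add — endpoints in different components.
F–G (7): add — endpoints in different components.
C–H (11): add — endpoints in different components.
C–D (12): skip — C and D already connected.
D–I (13): add — endpoints in different components.
C–F (14): skip — C and F already connected.
B–F (15): skip — B and F already connected.
A–E (17): add — endpoints in different components.
Non-tree edge A–G has weight 17, equal to the heaviest edge on its tree cycle — swapping gives another MST of the same weight. Not unique.

No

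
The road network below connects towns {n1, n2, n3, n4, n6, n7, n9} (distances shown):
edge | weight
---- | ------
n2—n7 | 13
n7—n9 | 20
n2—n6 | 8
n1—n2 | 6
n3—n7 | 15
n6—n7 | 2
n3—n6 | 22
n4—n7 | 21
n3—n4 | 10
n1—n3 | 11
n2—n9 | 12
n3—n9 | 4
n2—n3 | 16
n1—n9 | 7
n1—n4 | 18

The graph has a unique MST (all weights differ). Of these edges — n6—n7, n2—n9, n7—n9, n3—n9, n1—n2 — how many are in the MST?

Sort edges by weight, then run Kruskal:
n6—n7 (2): add — endpoints in different components.
n3—n9 (4): add — endpoints in different components.
n1—n2 (6): add — endpoints in different components.
n1—n9 (7): add — endpoints in different components.
n2—n6 (8): add — endpoints in different components.
n3—n4 (10): add — endpoints in different components.
MST edge set: {n6—n7, n3—n9, n1—n2, n1—n9, n2—n6, n3—n4}.
Of the listed edges, {n6—n7, n3—n9, n1—n2} are in the MST → 3.

3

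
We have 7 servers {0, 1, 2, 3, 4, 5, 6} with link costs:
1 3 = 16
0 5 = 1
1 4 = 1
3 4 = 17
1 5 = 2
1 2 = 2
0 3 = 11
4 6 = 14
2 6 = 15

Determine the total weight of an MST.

Kruskal: consider edges lightest-first.
0 5 (1): add. Components now {0,5} {1} {2} {3} {4} {6}
1 4 (1): add. Components now {0,5} {1,4} {2} {3} {6}
1 2 (2): add. Components now {0,5} {1,2,4} {3} {6}
1 5 (2): add. Components now {0,1,2,4,5} {3} {6}
0 3 (11): add. Components now {0,1,2,3,4,5} {6}
4 6 (14): add. Components now {0,1,2,3,4,5,6}
MST edges: 0 5, 1 4, 1 2, 1 5, 0 3, 4 6; total weight 1+1+2+2+11+14 = 31.

31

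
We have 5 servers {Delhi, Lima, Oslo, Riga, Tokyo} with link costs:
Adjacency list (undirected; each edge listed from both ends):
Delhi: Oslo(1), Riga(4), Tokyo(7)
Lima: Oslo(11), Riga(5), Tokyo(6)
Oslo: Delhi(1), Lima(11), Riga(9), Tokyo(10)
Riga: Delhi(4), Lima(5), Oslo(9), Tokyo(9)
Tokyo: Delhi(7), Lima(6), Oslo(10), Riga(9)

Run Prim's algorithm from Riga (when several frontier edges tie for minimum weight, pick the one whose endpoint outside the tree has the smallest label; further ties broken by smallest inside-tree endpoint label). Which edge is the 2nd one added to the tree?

Delhi-Oslo

Prim's algorithm from Riga:
Step 1: cheapest edge leaving the tree is Delhi-Riga (4); add Delhi.
Step 2: cheapest edge leaving the tree is Delhi-Oslo (1); add Oslo.
Step 3: cheapest edge leaving the tree is Lima-Riga (5); add Lima.
Step 4: cheapest edge leaving the tree is Lima-Tokyo (6); add Tokyo.
The 2nd edge added is Delhi-Oslo.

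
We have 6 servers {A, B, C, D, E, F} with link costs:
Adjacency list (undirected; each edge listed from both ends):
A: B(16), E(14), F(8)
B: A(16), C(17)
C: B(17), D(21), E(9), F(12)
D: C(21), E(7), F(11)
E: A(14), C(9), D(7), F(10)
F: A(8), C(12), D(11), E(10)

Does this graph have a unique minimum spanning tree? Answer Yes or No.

Yes

Sort edges by weight, then run Kruskal:
D–E (7): add. Components now {A} {B} {C} {D,E} {F}
A–F (8): add. Components now {A,F} {B} {C} {D,E}
C–E (9): add. Components now {A,F} {B} {C,D,E}
E–F (10): add. Components now {A,C,D,E,F} {B}
D–F (11): skip — D and F already connected.
C–F (12): skip — C and F already connected.
A–E (14): skip — A and E already connected.
A–B (16): add. Components now {A,B,C,D,E,F}
Every non-tree edge has weight strictly greater than the heaviest edge on the tree path between its endpoints, so the MST is unique.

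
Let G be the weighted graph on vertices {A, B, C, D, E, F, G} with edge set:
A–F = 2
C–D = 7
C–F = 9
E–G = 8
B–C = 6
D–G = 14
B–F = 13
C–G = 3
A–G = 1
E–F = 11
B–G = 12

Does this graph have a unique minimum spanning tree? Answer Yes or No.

Yes

Kruskal: consider edges lightest-first.
A–G (1): add. Components now {A,G} {B} {C} {D} {E} {F}
A–F (2): add. Components now {A,F,G} {B} {C} {D} {E}
C–G (3): add. Components now {A,C,F,G} {B} {D} {E}
B–C (6): add. Components now {A,B,C,F,G} {D} {E}
C–D (7): add. Components now {A,B,C,D,F,G} {E}
E–G (8): add. Components now {A,B,C,D,E,F,G}
Every non-tree edge has weight strictly greater than the heaviest edge on the tree path between its endpoints, so the MST is unique.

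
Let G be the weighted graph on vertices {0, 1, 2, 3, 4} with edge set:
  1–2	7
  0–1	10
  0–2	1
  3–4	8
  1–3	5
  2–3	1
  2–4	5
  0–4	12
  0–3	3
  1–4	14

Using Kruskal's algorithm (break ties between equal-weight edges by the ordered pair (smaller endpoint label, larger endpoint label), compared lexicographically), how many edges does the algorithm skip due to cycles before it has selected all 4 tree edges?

1

Sort edges by weight, then run Kruskal:
0–2 (1): add. Components now {0,2} {1} {3} {4}
2–3 (1): add. Components now {0,2,3} {1} {4}
0–3 (3): skip — 0 and 3 already connected.
1–3 (5): add. Components now {0,1,2,3} {4}
2–4 (5): add. Components now {0,1,2,3,4}
Edges rejected before the tree was complete: 1.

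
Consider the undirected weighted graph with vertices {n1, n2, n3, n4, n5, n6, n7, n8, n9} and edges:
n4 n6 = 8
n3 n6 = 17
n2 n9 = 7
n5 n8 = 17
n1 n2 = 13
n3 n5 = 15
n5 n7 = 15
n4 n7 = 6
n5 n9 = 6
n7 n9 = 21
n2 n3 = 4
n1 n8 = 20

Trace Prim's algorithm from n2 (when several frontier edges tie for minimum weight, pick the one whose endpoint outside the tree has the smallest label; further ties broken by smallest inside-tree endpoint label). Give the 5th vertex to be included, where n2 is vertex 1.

Grow the tree from n2 using Prim:
Step 1: cheapest edge leaving the tree is n2 n3 (4); add n3.
Step 2: cheapest edge leaving the tree is n2 n9 (7); add n9.
Step 3: cheapest edge leaving the tree is n5 n9 (6); add n5.
Step 4: cheapest edge leaving the tree is n1 n2 (13); add n1.
Step 5: cheapest edge leaving the tree is n5 n7 (15); add n7.
Step 6: cheapest edge leaving the tree is n4 n7 (6); add n4.
Step 7: cheapest edge leaving the tree is n4 n6 (8); add n6.
Step 8: cheapest edge leaving the tree is n5 n8 (17); add n8.
Vertex order: n2, n3, n9, n5, n1, n7, n4, n6, n8. The 5th vertex is n1.

n1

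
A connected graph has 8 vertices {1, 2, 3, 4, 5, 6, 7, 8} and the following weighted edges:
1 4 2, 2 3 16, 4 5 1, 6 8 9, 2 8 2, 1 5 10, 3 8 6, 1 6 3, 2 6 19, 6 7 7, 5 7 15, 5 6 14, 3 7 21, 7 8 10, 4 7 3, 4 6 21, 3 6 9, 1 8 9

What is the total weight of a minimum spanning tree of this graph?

26

Grow the tree from 1 using Prim:
Step 1: cheapest edge leaving the tree is 1 4 (2); add 4.
Step 2: cheapest edge leaving the tree is 4 5 (1); add 5.
Step 3: cheapest edge leaving the tree is 1 6 (3); add 6.
Step 4: cheapest edge leaving the tree is 4 7 (3); add 7.
Step 5: cheapest edge leaving the tree is 3 6 (9); add 3.
Step 6: cheapest edge leaving the tree is 3 8 (6); add 8.
Step 7: cheapest edge leaving the tree is 2 8 (2); add 2.
MST edges: 1 4, 4 5, 1 6, 4 7, 3 6, 3 8, 2 8; total weight 2+1+3+3+9+6+2 = 26.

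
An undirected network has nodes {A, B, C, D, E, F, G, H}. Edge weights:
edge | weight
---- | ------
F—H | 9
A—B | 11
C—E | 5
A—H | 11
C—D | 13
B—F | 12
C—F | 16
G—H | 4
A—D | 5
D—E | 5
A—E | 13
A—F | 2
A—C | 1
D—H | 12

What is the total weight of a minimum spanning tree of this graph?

37

Kruskal: consider edges lightest-first.
A—C (1): add — endpoints in different components.
A—F (2): add — endpoints in different components.
G—H (4): add — endpoints in different components.
A—D (5): add — endpoints in different components.
C—E (5): add — endpoints in different components.
D—E (5): skip — D and E already connected.
F—H (9): add — endpoints in different components.
A—B (11): add — endpoints in different components.
MST edges: A—C, A—F, G—H, A—D, C—E, F—H, A—B; total weight 1+2+4+5+5+9+11 = 37.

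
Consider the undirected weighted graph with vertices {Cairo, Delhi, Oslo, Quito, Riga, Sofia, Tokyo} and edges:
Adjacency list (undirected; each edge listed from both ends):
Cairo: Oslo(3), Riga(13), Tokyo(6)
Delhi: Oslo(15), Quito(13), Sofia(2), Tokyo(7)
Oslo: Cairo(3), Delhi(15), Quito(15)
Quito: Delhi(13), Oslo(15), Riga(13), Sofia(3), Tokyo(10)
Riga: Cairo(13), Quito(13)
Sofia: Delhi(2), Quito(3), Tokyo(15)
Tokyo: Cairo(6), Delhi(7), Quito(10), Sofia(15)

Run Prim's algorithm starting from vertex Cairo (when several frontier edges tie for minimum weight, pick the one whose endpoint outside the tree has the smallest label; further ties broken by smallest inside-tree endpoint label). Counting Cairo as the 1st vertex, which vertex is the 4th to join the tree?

Prim's algorithm from Cairo:
Step 1: cheapest edge leaving the tree is Cairo-Oslo (3); add Oslo.
Step 2: cheapest edge leaving the tree is Cairo-Tokyo (6); add Tokyo.
Step 3: cheapest edge leaving the tree is Delhi-Tokyo (7); add Delhi.
Step 4: cheapest edge leaving the tree is Delhi-Sofia (2); add Sofia.
Step 5: cheapest edge leaving the tree is Quito-Sofia (3); add Quito.
Step 6: cheapest edge leaving the tree is Cairo-Riga (13); add Riga.
Vertex order: Cairo, Oslo, Tokyo, Delhi, Sofia, Quito, Riga. The 4th vertex is Delhi.

Delhi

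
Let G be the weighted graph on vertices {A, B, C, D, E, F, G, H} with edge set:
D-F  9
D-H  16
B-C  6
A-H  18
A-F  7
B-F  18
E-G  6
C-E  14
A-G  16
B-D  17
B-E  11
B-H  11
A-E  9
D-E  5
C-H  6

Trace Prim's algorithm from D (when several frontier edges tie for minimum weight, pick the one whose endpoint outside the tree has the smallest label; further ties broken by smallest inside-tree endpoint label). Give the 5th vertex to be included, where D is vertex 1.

F

Prim's algorithm from D:
Step 1: cheapest edge leaving the tree is D-E (5); add E.
Step 2: cheapest edge leaving the tree is E-G (6); add G.
Step 3: cheapest edge leaving the tree is A-E (9); add A.
Step 4: cheapest edge leaving the tree is A-F (7); add F.
Step 5: cheapest edge leaving the tree is B-E (11); add B.
Step 6: cheapest edge leaving the tree is B-C (6); add C.
Step 7: cheapest edge leaving the tree is C-H (6); add H.
Vertex order: D, E, G, A, F, B, C, H. The 5th vertex is F.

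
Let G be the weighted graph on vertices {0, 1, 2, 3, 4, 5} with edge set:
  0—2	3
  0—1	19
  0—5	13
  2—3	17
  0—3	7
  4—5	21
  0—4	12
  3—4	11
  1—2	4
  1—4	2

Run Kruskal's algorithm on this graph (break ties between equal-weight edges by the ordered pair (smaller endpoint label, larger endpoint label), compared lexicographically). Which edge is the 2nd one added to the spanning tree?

0-2

Kruskal's algorithm — process edges by increasing weight (ties by edge label):
1—4 (2): add — endpoints in different components.
0—2 (3): add — endpoints in different components.
1—2 (4): add — endpoints in different components.
0—3 (7): add — endpoints in different components.
3—4 (11): skip — 3 and 4 already connected.
0—4 (12): skip — 0 and 4 already connected.
0—5 (13): add — endpoints in different components.
The 2nd edge added is 0—2.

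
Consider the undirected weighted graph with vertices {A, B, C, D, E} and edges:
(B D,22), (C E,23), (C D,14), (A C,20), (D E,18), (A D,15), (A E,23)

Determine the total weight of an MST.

Kruskal's algorithm — process edges by increasing weight (ties by edge label):
C D (14): add — endpoints in different components.
A D (15): add — endpoints in different components.
D E (18): add — endpoints in different components.
A C (20): skip — A and C already connected.
B D (22): add — endpoints in different components.
MST edges: C D, A D, D E, B D; total weight 14+15+18+22 = 69.

69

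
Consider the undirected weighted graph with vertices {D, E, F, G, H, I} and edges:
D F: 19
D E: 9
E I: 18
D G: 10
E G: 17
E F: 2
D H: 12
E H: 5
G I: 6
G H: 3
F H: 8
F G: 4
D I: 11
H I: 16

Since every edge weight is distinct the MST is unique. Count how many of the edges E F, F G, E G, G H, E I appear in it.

Kruskal's algorithm — process edges by increasing weight (ties by edge label):
E F (2): add — endpoints in different components.
G H (3): add — endpoints in different components.
F G (4): add — endpoints in different components.
E H (5): skip — E and H already connected.
G I (6): add — endpoints in different components.
F H (8): skip — F and H already connected.
D E (9): add — endpoints in different components.
MST edge set: {E F, G H, F G, G I, D E}.
Of the listed edges, {E F, F G, G H} are in the MST → 3.

3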